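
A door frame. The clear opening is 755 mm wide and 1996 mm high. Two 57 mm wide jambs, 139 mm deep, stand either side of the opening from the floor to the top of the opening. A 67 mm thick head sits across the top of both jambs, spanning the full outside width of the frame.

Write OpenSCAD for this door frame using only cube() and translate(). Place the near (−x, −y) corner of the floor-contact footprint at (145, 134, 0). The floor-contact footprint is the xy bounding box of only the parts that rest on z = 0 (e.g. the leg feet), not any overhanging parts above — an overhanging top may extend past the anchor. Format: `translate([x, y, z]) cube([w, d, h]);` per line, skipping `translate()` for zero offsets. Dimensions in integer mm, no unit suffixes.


translate([145, 134, 0]) cube([57, 139, 1996]);
translate([957, 134, 0]) cube([57, 139, 1996]);
translate([145, 134, 1996]) cube([869, 139, 67]);


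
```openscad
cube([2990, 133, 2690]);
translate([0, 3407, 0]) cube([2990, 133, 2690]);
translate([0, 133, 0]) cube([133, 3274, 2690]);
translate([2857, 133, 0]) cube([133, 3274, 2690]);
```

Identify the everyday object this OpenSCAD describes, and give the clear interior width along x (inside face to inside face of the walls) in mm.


A house (or room) frame. The interior width is 2724 mm.

Four 2690 mm walls enclosing a rectangle with no floor or roof — a room or house frame. Outside width is 2990 mm and wall thickness is 133 mm, so the interior width is 2990 − 2 × 133 = 2724 mm.


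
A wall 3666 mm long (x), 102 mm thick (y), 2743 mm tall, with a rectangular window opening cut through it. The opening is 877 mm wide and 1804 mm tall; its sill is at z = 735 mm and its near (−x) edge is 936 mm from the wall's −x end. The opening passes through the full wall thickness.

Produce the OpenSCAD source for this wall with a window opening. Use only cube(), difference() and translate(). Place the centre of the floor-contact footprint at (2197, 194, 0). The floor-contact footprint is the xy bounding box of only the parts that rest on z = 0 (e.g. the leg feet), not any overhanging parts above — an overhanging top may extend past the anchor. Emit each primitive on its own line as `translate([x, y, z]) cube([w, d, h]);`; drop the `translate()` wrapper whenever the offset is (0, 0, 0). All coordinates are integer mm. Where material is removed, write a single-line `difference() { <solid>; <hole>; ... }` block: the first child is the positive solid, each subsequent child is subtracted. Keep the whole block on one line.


difference() { translate([364, 143, 0]) cube([3666, 102, 2743]); translate([1300, 143, 735]) cube([877, 102, 1804]); }


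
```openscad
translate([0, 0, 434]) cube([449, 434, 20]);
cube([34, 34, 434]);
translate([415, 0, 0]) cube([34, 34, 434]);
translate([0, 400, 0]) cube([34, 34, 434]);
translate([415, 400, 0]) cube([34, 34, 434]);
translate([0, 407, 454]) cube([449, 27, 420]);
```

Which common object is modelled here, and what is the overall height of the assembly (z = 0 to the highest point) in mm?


A chair. The overall height is 874 mm.

A slab on four corner posts with a tall panel at the back — a chair. The seat slab sits at z = 434 with thickness 20, and the 420 mm backrest starts at the seat top, so the overall height is 434 + 20 + 420 = 874 mm.


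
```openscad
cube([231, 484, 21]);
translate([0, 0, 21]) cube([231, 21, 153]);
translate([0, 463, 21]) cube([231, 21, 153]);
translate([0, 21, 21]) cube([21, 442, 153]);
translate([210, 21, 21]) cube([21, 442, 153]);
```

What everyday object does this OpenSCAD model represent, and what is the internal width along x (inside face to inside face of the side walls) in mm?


An open box. The internal width is 189 mm.

A 231×484 base slab with four walls standing on it — an open box. The base is 231 mm wide and the walls are 21 mm thick, so the internal width is 231 − 2 × 21 = 189 mm.


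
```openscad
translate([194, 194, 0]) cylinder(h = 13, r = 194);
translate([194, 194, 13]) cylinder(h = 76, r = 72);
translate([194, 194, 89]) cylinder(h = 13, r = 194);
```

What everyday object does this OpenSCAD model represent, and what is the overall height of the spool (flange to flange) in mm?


A spool. The overall height is 102 mm.

Three coaxial cylinders, large–small–large — a spool. Two 13 mm flanges and a 76 mm core give 13 + 76 + 13 = 102 mm.


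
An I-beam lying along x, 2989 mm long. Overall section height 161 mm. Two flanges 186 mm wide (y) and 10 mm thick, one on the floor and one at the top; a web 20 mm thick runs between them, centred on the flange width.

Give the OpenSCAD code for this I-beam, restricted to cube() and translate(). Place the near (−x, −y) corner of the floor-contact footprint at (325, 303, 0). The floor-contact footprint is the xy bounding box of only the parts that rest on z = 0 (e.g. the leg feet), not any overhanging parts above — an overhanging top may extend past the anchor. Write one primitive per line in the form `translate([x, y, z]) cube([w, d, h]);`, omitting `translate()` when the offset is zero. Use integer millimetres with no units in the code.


translate([325, 303, 0]) cube([2989, 186, 10]);
translate([325, 386, 10]) cube([2989, 20, 141]);
translate([325, 303, 151]) cube([2989, 186, 10]);


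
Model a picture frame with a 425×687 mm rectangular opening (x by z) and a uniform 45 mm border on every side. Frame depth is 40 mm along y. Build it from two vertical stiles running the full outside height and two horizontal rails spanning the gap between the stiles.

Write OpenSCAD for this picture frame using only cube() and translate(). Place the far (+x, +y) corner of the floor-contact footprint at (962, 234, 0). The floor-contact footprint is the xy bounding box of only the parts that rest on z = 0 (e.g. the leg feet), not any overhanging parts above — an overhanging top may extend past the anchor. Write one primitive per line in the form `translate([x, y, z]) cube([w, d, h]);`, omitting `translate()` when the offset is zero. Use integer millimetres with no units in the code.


translate([447, 194, 0]) cube([45, 40, 777]);
translate([917, 194, 0]) cube([45, 40, 777]);
translate([492, 194, 0]) cube([425, 40, 45]);
translate([492, 194, 732]) cube([425, 40, 45]);


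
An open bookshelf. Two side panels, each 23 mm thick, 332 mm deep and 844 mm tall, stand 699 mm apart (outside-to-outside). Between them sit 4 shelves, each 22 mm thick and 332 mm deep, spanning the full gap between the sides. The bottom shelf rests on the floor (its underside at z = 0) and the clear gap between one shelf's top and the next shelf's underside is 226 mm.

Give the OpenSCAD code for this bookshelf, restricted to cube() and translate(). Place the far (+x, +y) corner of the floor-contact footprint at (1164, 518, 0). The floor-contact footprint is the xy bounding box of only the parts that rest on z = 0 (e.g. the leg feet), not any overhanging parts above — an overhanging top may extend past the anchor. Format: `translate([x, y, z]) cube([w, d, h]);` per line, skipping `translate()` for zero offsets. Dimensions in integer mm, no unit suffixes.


translate([465, 186, 0]) cube([23, 332, 844]);
translate([1141, 186, 0]) cube([23, 332, 844]);
translate([488, 186, 0]) cube([653, 332, 22]);
translate([488, 186, 248]) cube([653, 332, 22]);
translate([488, 186, 496]) cube([653, 332, 22]);
translate([488, 186, 744]) cube([653, 332, 22]);


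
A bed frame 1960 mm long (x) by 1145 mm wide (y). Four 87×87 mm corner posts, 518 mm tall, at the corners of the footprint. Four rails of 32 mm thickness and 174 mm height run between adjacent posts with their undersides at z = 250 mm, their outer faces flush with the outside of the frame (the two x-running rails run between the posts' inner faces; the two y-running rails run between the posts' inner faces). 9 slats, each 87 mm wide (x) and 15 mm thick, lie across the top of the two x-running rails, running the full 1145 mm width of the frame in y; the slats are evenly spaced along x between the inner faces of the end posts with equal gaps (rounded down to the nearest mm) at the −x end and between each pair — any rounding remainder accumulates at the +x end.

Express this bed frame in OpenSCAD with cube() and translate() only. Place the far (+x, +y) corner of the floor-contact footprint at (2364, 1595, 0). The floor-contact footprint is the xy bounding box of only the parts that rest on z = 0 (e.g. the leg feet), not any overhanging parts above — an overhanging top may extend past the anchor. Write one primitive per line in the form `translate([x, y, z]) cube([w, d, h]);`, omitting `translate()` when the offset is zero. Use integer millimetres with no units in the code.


// slat z = rail_z + rail_h = 250 + 174 = 424
// slat gap = ⌊(1786 − 9·87) / 10⌋ = 100
translate([404, 450, 0]) cube([87, 87, 518]);
translate([404, 1508, 0]) cube([87, 87, 518]);
translate([2277, 450, 0]) cube([87, 87, 518]);
translate([2277, 1508, 0]) cube([87, 87, 518]);
translate([491, 450, 250]) cube([1786, 32, 174]);
translate([491, 1563, 250]) cube([1786, 32, 174]);
translate([404, 537, 250]) cube([32, 971, 174]);
translate([2332, 537, 250]) cube([32, 971, 174]);
translate([591, 450, 424]) cube([87, 1145, 15]);
translate([778, 450, 424]) cube([87, 1145, 15]);
translate([965, 450, 424]) cube([87, 1145, 15]);
translate([1152, 450, 424]) cube([87, 1145, 15]);
translate([1339, 450, 424]) cube([87, 1145, 15]);
translate([1526, 450, 424]) cube([87, 1145, 15]);
translate([1713, 450, 424]) cube([87, 1145, 15]);
translate([1900, 450, 424]) cube([87, 1145, 15]);
translate([2087, 450, 424]) cube([87, 1145, 15]);


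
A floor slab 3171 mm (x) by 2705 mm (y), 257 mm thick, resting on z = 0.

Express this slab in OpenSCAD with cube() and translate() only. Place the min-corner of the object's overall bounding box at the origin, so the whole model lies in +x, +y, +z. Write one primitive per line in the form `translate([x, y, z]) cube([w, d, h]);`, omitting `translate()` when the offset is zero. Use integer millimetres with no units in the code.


cube([3171, 2705, 257]);


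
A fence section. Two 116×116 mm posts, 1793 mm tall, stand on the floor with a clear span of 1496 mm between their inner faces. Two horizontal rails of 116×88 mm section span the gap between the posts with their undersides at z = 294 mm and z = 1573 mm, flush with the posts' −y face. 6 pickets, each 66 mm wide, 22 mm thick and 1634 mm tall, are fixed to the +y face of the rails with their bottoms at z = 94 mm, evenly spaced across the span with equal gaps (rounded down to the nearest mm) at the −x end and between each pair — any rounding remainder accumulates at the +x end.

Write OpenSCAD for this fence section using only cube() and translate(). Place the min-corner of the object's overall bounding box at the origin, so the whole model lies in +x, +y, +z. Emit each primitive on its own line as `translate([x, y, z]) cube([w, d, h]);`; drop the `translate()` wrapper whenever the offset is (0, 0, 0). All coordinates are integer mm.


cube([116, 116, 1793]);
translate([1612, 0, 0]) cube([116, 116, 1793]);
translate([116, 0, 294]) cube([1496, 116, 88]);
translate([116, 0, 1573]) cube([1496, 116, 88]);
translate([273, 116, 94]) cube([66, 22, 1634]);
translate([496, 116, 94]) cube([66, 22, 1634]);
translate([719, 116, 94]) cube([66, 22, 1634]);
translate([942, 116, 94]) cube([66, 22, 1634]);
translate([1165, 116, 94]) cube([66, 22, 1634]);
translate([1388, 116, 94]) cube([66, 22, 1634]);


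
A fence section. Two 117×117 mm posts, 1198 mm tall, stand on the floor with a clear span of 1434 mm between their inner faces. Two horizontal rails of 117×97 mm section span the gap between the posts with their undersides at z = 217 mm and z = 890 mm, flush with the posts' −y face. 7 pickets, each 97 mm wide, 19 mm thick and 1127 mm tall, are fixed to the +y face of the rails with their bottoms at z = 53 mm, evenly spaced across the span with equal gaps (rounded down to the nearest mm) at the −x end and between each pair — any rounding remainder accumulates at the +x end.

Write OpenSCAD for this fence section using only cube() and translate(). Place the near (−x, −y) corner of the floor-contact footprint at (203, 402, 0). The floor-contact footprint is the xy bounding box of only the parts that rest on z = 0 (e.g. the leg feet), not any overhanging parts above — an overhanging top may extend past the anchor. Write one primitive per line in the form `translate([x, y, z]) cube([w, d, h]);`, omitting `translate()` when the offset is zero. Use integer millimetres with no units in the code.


translate([203, 402, 0]) cube([117, 117, 1198]);
translate([1754, 402, 0]) cube([117, 117, 1198]);
translate([320, 402, 217]) cube([1434, 117, 97]);
translate([320, 402, 890]) cube([1434, 117, 97]);
translate([414, 519, 53]) cube([97, 19, 1127]);
translate([605, 519, 53]) cube([97, 19, 1127]);
translate([796, 519, 53]) cube([97, 19, 1127]);
translate([987, 519, 53]) cube([97, 19, 1127]);
translate([1178, 519, 53]) cube([97, 19, 1127]);
translate([1369, 519, 53]) cube([97, 19, 1127]);
translate([1560, 519, 53]) cube([97, 19, 1127]);


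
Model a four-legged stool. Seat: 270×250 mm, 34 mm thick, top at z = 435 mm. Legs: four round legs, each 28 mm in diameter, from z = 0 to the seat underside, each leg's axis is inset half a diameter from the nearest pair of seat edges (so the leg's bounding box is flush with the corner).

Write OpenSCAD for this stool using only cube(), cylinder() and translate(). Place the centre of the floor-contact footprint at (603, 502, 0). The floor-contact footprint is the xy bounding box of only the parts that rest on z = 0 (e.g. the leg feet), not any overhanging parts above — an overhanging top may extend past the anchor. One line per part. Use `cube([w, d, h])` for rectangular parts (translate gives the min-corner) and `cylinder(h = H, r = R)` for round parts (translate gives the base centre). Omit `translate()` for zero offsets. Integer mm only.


// leg_h = 435 - 34 = 401
translate([468, 377, 401]) cube([270, 250, 34]);
translate([482, 391, 0]) cylinder(h = 401, r = 14);
translate([724, 391, 0]) cylinder(h = 401, r = 14);
translate([482, 613, 0]) cylinder(h = 401, r = 14);
translate([724, 613, 0]) cylinder(h = 401, r = 14);


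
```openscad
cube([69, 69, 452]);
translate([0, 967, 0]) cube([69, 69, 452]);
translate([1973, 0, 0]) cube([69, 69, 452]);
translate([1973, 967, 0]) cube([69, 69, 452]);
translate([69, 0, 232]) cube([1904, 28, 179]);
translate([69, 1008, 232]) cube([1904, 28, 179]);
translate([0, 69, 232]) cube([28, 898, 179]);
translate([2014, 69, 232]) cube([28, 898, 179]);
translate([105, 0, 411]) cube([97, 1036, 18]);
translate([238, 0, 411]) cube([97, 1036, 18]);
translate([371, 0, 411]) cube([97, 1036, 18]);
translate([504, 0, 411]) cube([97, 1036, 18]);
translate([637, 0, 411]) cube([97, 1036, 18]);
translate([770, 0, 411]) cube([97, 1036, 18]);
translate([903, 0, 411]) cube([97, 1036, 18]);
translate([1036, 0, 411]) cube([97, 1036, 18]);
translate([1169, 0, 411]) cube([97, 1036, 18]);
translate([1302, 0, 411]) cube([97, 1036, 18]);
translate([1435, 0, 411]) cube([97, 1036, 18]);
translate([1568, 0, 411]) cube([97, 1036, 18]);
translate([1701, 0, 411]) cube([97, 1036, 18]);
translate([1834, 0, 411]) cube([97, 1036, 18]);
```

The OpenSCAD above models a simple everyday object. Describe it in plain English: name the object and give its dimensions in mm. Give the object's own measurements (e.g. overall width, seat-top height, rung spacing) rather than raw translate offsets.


A bed frame 2042 mm long (x) by 1036 mm wide (y). Four 69×69 mm corner posts, 452 mm tall, at the corners of the footprint. Four rails of 28 mm thickness and 179 mm height run between adjacent posts with their undersides at z = 232 mm, their outer faces flush with the outside of the frame (the two x-running rails run between the posts' inner faces; the two y-running rails run between the posts' inner faces). 14 slats, each 97 mm wide (x) and 18 mm thick, lie across the top of the two x-running rails, running the full 1036 mm width of the frame in y; along x they sit between the end posts with a 36 mm gap after the −x posts and between neighbouring slats, leaving 42 mm before the +x posts.


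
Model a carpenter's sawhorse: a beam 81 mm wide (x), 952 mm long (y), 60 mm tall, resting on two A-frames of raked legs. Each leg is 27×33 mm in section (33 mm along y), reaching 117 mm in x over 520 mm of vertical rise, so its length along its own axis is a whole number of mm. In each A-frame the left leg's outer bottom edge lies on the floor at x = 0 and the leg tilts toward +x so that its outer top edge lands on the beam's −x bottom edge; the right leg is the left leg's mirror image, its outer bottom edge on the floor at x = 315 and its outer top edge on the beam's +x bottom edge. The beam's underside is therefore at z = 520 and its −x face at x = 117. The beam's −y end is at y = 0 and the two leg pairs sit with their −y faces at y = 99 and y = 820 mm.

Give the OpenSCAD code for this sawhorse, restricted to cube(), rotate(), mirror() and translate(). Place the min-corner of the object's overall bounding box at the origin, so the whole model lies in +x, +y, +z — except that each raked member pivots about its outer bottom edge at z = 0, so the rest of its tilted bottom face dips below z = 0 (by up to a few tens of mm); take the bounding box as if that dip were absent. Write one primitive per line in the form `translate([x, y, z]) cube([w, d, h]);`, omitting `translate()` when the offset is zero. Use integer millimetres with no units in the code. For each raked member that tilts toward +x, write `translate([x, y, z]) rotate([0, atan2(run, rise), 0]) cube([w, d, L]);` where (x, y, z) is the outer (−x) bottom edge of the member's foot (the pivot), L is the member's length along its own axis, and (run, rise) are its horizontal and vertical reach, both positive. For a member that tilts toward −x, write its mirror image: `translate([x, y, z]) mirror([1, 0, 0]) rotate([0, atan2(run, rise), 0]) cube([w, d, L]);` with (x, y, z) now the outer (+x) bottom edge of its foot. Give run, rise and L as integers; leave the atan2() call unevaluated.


translate([117, 0, 520]) cube([81, 952, 60]);
translate([0, 99, 0]) rotate([0, atan2(117, 520), 0]) cube([27, 33, 533]);
translate([315, 99, 0]) mirror([1, 0, 0]) rotate([0, atan2(117, 520), 0]) cube([27, 33, 533]);
translate([0, 820, 0]) rotate([0, atan2(117, 520), 0]) cube([27, 33, 533]);
translate([315, 820, 0]) mirror([1, 0, 0]) rotate([0, atan2(117, 520), 0]) cube([27, 33, 533]);


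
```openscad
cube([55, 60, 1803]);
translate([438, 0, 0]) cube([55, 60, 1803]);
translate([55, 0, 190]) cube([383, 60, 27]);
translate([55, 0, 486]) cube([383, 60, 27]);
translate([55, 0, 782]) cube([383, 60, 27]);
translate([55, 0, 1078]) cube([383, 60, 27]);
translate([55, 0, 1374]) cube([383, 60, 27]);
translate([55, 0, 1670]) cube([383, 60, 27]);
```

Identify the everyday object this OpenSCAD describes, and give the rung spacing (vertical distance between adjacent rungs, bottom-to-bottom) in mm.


A ladder. The rung spacing is 296 mm.

Two tall 55×60 posts with 6 short bars between them — a ladder. Adjacent rungs sit at z = 190 and z = 486, so the spacing is 486 − 190 = 296 mm.


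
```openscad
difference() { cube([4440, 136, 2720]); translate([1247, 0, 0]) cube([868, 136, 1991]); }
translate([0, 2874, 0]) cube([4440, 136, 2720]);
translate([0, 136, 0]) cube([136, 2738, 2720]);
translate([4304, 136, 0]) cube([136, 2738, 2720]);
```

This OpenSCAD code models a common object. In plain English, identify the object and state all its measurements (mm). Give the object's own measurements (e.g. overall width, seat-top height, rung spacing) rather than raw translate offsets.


A single room: four walls, each 2720 mm tall and 136 mm thick, enclosing an outside footprint 4440×3010 mm (x × y), no floor or roof. The front and back walls (−y and +y sides) run the full x-width; the side walls fit between their inner faces. A door opening 868 mm wide and 1991 mm tall is cut through the front wall from the floor up, its −x edge 1247 mm from the wall's −x end.


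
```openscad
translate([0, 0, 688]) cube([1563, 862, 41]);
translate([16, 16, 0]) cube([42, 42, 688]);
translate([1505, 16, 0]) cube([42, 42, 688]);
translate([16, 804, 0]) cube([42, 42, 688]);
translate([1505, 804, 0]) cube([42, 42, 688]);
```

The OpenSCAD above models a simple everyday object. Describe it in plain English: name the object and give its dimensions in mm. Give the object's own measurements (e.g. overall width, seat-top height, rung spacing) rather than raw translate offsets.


A rectangular dining table. The top is 1563×862×41 mm with its upper surface at z = 729 mm. It stands on four 42×42 mm square legs, each inset 16 mm from the nearest pair of top edges, running from the floor to the underside of the top.


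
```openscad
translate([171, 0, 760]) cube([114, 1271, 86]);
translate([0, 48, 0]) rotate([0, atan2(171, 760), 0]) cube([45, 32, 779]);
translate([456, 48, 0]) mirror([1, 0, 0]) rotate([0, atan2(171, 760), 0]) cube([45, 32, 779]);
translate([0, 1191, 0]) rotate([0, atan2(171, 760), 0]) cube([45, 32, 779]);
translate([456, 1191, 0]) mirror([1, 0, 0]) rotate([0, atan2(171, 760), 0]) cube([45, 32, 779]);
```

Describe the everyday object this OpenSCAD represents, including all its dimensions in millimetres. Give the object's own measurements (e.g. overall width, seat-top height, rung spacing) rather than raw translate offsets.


A sawhorse. A 114×1271×86 mm beam (x, y, z) sits on two A-frame leg pairs. Each pair is two raked legs of 45×32 mm section (32 mm along y) splaying symmetrically in x. Each leg rises 760 mm vertically over 171 mm of horizontal reach and is 779 mm long along its own axis. Every leg's outer bottom edge rests on the floor and its outer top edge meets a bottom edge of the beam — the left legs (tilting toward +x) meet the beam's −x bottom edge, the right legs (their mirror images, tilting toward −x) meet its +x bottom edge — so the leg tops tuck under the beam, the beam's underside is 760 mm above the floor, and the feet are 456 mm apart outside-to-outside with the beam centred between them. The two leg pairs are set in 48 mm from either end of the beam.


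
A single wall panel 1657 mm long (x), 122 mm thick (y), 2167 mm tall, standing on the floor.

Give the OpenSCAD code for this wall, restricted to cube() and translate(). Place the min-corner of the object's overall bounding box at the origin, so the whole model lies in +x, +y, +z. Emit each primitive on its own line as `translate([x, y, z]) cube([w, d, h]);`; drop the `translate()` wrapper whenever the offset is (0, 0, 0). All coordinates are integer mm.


cube([1657, 122, 2167]);


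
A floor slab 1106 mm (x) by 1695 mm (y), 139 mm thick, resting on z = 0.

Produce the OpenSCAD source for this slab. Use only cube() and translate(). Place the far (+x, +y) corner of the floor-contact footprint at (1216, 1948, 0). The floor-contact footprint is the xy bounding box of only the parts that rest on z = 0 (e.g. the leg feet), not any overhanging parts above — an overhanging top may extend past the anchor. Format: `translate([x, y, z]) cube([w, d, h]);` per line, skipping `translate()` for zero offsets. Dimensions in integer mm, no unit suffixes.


translate([110, 253, 0]) cube([1106, 1695, 139]);


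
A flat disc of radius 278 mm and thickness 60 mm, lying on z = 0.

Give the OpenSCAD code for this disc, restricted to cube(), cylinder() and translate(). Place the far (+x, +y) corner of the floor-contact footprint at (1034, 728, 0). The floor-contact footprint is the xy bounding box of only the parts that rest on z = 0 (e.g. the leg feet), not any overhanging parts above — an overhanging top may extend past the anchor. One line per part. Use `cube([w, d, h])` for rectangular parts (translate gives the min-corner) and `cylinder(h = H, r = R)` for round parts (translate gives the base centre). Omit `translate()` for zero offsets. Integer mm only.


translate([756, 450, 0]) cylinder(h = 60, r = 278);


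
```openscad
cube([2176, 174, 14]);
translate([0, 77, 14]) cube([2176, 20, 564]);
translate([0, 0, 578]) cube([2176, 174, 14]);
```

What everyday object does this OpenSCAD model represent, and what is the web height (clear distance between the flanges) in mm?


An I-beam. The web height is 564 mm.

Two wide flanges with a thin centred web — an I-beam. Overall 592 mm minus two 14 mm flanges gives a web of 592 − 2·14 = 564 mm.


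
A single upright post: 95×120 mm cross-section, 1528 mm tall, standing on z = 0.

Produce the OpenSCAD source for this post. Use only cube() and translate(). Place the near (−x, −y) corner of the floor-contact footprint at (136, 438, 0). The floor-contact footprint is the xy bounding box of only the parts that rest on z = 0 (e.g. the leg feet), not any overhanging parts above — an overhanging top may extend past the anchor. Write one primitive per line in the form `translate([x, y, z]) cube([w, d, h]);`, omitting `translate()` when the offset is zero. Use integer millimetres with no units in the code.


translate([136, 438, 0]) cube([95, 120, 1528]);


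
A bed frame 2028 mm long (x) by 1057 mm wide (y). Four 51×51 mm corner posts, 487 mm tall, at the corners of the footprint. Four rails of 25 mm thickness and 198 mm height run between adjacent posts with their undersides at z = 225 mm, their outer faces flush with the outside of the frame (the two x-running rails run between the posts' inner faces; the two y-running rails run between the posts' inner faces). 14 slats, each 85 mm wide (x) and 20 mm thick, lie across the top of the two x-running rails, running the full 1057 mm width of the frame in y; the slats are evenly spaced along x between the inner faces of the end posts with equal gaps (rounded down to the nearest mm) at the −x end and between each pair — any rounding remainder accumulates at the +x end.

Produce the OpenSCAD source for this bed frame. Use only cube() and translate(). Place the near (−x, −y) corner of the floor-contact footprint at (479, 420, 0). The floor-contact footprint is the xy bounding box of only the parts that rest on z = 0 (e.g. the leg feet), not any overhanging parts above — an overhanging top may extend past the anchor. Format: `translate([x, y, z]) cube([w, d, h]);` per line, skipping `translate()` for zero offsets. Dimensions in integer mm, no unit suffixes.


// slat z = rail_z + rail_h = 225 + 198 = 423
// slat gap = ⌊(1926 − 14·85) / 15⌋ = 49
translate([479, 420, 0]) cube([51, 51, 487]);
translate([479, 1426, 0]) cube([51, 51, 487]);
translate([2456, 420, 0]) cube([51, 51, 487]);
translate([2456, 1426, 0]) cube([51, 51, 487]);
translate([530, 420, 225]) cube([1926, 25, 198]);
translate([530, 1452, 225]) cube([1926, 25, 198]);
translate([479, 471, 225]) cube([25, 955, 198]);
translate([2482, 471, 225]) cube([25, 955, 198]);
translate([579, 420, 423]) cube([85, 1057, 20]);
translate([713, 420, 423]) cube([85, 1057, 20]);
translate([847, 420, 423]) cube([85, 1057, 20]);
translate([981, 420, 423]) cube([85, 1057, 20]);
translate([1115, 420, 423]) cube([85, 1057, 20]);
translate([1249, 420, 423]) cube([85, 1057, 20]);
translate([1383, 420, 423]) cube([85, 1057, 20]);
translate([1517, 420, 423]) cube([85, 1057, 20]);
translate([1651, 420, 423]) cube([85, 1057, 20]);
translate([1785, 420, 423]) cube([85, 1057, 20]);
translate([1919, 420, 423]) cube([85, 1057, 20]);
translate([2053, 420, 423]) cube([85, 1057, 20]);
translate([2187, 420, 423]) cube([85, 1057, 20]);
translate([2321, 420, 423]) cube([85, 1057, 20]);


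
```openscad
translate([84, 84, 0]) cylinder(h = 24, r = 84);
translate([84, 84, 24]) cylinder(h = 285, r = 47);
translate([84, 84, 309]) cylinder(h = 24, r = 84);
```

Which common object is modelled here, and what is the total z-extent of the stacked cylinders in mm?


A spool. The overall height is 333 mm.

Three coaxial cylinders, large–small–large — a spool. Two 24 mm flanges and a 285 mm core give 24 + 285 + 24 = 333 mm.


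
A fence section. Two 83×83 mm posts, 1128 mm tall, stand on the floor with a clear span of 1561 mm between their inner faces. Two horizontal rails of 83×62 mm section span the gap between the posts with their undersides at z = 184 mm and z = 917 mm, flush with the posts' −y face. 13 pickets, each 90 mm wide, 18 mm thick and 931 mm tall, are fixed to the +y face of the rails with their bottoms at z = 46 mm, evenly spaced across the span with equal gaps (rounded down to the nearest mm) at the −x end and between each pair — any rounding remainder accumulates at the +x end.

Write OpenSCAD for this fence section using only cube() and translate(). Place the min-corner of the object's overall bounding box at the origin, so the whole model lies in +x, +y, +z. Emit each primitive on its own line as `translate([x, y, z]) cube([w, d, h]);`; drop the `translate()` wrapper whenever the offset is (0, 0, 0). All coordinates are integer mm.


cube([83, 83, 1128]);
translate([1644, 0, 0]) cube([83, 83, 1128]);
translate([83, 0, 184]) cube([1561, 83, 62]);
translate([83, 0, 917]) cube([1561, 83, 62]);
translate([110, 83, 46]) cube([90, 18, 931]);
translate([227, 83, 46]) cube([90, 18, 931]);
translate([344, 83, 46]) cube([90, 18, 931]);
translate([461, 83, 46]) cube([90, 18, 931]);
translate([578, 83, 46]) cube([90, 18, 931]);
translate([695, 83, 46]) cube([90, 18, 931]);
translate([812, 83, 46]) cube([90, 18, 931]);
translate([929, 83, 46]) cube([90, 18, 931]);
translate([1046, 83, 46]) cube([90, 18, 931]);
translate([1163, 83, 46]) cube([90, 18, 931]);
translate([1280, 83, 46]) cube([90, 18, 931]);
translate([1397, 83, 46]) cube([90, 18, 931]);
translate([1514, 83, 46]) cube([90, 18, 931]);


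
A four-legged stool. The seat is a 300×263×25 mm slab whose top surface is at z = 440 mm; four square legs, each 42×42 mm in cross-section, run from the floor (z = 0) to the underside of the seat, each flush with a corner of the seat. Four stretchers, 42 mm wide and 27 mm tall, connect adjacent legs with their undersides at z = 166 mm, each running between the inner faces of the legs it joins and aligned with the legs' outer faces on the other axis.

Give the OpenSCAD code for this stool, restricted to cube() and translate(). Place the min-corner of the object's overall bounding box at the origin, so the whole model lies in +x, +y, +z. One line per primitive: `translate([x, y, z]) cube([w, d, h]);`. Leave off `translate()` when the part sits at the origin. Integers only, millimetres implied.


translate([0, 0, 415]) cube([300, 263, 25]);
cube([42, 42, 415]);
translate([258, 0, 0]) cube([42, 42, 415]);
translate([0, 221, 0]) cube([42, 42, 415]);
translate([258, 221, 0]) cube([42, 42, 415]);
translate([42, 0, 166]) cube([216, 42, 27]);
translate([42, 221, 166]) cube([216, 42, 27]);
translate([0, 42, 166]) cube([42, 179, 27]);
translate([258, 42, 166]) cube([42, 179, 27]);


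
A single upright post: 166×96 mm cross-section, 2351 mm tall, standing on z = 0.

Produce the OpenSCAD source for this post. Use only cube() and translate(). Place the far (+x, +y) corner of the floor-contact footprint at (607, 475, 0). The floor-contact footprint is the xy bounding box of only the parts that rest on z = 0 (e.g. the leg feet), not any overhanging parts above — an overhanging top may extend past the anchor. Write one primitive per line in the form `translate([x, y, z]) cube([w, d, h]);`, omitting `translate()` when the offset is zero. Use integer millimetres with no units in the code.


translate([441, 379, 0]) cube([166, 96, 2351]);


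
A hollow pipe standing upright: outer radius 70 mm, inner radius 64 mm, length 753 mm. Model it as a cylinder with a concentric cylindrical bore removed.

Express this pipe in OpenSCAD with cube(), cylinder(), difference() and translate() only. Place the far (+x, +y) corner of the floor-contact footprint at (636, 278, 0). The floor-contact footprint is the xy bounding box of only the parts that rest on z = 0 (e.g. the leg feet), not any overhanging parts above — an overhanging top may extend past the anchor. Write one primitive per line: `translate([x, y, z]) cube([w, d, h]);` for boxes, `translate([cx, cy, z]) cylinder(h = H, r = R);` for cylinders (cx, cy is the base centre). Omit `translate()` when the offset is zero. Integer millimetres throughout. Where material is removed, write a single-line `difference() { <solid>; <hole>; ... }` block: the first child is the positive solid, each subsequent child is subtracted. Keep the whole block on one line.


difference() { translate([566, 208, 0]) cylinder(h = 753, r = 70); translate([566, 208, 0]) cylinder(h = 753, r = 64); }


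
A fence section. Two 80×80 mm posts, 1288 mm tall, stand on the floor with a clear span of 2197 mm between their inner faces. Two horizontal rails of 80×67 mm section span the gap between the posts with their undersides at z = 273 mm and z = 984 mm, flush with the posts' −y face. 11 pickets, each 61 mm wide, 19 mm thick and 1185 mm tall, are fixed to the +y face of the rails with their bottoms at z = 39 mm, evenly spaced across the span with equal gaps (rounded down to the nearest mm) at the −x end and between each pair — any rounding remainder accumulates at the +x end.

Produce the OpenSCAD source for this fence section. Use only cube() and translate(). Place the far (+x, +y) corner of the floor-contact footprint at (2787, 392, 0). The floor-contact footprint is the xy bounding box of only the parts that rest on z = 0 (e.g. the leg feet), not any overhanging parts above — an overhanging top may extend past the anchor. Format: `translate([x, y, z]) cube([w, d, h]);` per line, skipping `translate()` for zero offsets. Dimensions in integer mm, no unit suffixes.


translate([430, 312, 0]) cube([80, 80, 1288]);
translate([2707, 312, 0]) cube([80, 80, 1288]);
translate([510, 312, 273]) cube([2197, 80, 67]);
translate([510, 312, 984]) cube([2197, 80, 67]);
translate([637, 392, 39]) cube([61, 19, 1185]);
translate([825, 392, 39]) cube([61, 19, 1185]);
translate([1013, 392, 39]) cube([61, 19, 1185]);
translate([1201, 392, 39]) cube([61, 19, 1185]);
translate([1389, 392, 39]) cube([61, 19, 1185]);
translate([1577, 392, 39]) cube([61, 19, 1185]);
translate([1765, 392, 39]) cube([61, 19, 1185]);
translate([1953, 392, 39]) cube([61, 19, 1185]);
translate([2141, 392, 39]) cube([61, 19, 1185]);
translate([2329, 392, 39]) cube([61, 19, 1185]);
translate([2517, 392, 39]) cube([61, 19, 1185]);


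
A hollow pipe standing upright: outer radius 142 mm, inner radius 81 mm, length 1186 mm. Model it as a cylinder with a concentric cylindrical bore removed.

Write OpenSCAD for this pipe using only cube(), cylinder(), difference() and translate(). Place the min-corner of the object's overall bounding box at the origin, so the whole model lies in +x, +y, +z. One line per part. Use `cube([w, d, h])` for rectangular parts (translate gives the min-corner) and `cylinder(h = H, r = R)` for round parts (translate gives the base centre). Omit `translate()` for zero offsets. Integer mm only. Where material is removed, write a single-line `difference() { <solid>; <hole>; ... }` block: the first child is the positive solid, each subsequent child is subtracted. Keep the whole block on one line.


difference() { translate([142, 142, 0]) cylinder(h = 1186, r = 142); translate([142, 142, 0]) cylinder(h = 1186, r = 81); }


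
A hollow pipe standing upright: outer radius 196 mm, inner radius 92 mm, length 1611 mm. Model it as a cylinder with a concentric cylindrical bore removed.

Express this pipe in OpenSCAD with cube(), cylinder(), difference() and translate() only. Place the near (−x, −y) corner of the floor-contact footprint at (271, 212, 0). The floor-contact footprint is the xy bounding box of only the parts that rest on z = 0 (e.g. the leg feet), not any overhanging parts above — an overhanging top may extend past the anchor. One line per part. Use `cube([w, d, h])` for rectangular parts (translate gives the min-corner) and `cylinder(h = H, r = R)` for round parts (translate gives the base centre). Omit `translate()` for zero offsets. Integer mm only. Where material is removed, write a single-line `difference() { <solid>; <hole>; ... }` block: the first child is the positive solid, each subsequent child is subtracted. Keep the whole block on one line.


difference() { translate([467, 408, 0]) cylinder(h = 1611, r = 196); translate([467, 408, 0]) cylinder(h = 1611, r = 92); }


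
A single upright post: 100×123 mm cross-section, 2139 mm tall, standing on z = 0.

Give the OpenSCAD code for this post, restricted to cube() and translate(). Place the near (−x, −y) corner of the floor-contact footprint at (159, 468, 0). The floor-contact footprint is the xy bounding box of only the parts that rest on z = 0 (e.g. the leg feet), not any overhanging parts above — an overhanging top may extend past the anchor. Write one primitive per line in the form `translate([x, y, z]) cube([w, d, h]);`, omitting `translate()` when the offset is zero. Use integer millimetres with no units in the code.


translate([159, 468, 0]) cube([100, 123, 2139]);


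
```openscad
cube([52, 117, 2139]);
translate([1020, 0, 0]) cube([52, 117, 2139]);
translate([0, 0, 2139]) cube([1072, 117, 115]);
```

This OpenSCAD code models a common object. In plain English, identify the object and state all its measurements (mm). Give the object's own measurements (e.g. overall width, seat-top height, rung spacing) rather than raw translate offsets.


A door frame. The clear opening is 968 mm wide and 2139 mm high. Two 52 mm wide jambs, 117 mm deep, stand either side of the opening from the floor to the top of the opening. A 115 mm thick head sits across the top of both jambs, spanning the full outside width of the frame.


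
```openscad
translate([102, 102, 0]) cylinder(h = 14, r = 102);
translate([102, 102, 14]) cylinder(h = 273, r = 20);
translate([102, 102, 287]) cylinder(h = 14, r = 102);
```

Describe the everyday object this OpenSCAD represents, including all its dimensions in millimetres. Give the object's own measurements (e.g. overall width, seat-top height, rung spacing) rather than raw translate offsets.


A spool: two coaxial disc flanges of radius 102 mm and thickness 14 mm, joined by a core cylinder of radius 20 mm and height 273 mm. The lower flange rests on z = 0 and the three cylinders share a vertical axis.


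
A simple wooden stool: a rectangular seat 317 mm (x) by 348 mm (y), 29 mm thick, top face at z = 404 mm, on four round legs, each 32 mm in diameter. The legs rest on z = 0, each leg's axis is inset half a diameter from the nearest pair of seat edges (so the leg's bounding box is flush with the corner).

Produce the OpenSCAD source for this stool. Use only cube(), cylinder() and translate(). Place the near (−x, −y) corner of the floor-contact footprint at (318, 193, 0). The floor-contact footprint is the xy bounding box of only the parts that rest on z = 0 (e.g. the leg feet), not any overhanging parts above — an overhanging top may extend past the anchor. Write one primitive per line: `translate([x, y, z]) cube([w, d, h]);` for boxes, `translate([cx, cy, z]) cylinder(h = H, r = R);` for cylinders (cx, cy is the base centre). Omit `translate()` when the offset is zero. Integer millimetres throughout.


translate([318, 193, 375]) cube([317, 348, 29]);
translate([334, 209, 0]) cylinder(h = 375, r = 16);
translate([619, 209, 0]) cylinder(h = 375, r = 16);
translate([334, 525, 0]) cylinder(h = 375, r = 16);
translate([619, 525, 0]) cylinder(h = 375, r = 16);


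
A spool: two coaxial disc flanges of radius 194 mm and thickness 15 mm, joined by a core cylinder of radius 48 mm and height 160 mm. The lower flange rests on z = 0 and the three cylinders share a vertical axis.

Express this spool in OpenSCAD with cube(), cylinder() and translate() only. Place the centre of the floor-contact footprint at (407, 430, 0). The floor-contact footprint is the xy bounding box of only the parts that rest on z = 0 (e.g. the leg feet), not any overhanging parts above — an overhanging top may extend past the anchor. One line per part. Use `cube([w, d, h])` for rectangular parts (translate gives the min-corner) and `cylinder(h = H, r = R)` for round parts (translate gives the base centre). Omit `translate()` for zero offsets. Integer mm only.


translate([407, 430, 0]) cylinder(h = 15, r = 194);
translate([407, 430, 15]) cylinder(h = 160, r = 48);
translate([407, 430, 175]) cylinder(h = 15, r = 194);
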